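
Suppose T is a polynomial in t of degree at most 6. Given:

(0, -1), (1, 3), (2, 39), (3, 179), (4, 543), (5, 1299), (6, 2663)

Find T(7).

4899

First differences: 4, 36, 140, 364, 756, 1364. Second differences: 32, 104, 224, 392, 608. Third differences: 72, 120, 168, 216. Fourth differences: 48, 48, 48.
Level-4 differences are constant, so T has degree 4.
Fitting a degree-4 polynomial gives T(t) = 2t^4 + 2t² - 1.
Then T(7) = 4899.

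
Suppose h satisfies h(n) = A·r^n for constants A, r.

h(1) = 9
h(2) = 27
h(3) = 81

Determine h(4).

Consecutive ratio: 27/9 = 3, and 81/27 = 3, so r = 3.
Then A·3^1 = 9 gives A = 3, and h(n) = 3·3^n.
h(4) = 3·3^4 = 243.

243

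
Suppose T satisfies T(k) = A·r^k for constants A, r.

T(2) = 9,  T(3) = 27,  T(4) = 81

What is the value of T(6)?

729

Consecutive ratio: 27/9 = 3, and 81/27 = 3, so r = 3.
Then A·3^2 = 9 gives A = 1, and T(k) = 1·3^k.
T(6) = 1·3^6 = 729.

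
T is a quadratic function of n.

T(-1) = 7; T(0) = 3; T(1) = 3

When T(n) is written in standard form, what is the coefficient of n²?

Write T(n) = an² + bn + c; the 3 given values yield a linear system in the 3 coefficients.
Solving, T(n) = 2n² - 2n + 3.
The coefficient of n² is 2.

2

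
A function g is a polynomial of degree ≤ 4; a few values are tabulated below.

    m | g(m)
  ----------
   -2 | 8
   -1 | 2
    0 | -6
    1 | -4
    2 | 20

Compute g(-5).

-106

Write g(m) = am^4 + bm³ + cm² + dm + e; the 5 given values yield a linear system in the 5 coefficients.
Solving, the leading coefficient vanishes, and g(m) = 2m³ + 5m² - 5m - 6.
Then g(-5) = -106.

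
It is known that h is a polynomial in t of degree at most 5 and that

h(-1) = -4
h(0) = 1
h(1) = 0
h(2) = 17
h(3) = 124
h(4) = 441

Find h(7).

4572

First differences: 5, -1, 17, 107, 317. Second differences: -6, 18, 90, 210. Third differences: 24, 72, 120. Fourth differences: 48, 48.
Level-4 differences are constant, so h has degree 4.
Fitting a degree-4 polynomial gives h(t) = 2t^4 - 5t² + 2t + 1.
Then h(7) = 4572.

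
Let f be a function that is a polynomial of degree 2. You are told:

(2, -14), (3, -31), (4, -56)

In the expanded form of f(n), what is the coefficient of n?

Write f(n) = an² + bn + c; the 3 given values yield a linear system in the 3 coefficients.
Solving, f(n) = -4n² + 3n - 4.
The coefficient of n is 3.

3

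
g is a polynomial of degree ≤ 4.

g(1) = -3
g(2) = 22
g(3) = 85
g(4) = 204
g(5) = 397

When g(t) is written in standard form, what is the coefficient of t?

1

Write g(t) = at^4 + bt³ + ct² + dt + e; the 5 given values yield a linear system in the 5 coefficients.
Solving, the leading coefficient vanishes, and g(t) = 3t³ + t² + t - 8.
The coefficient of t is 1.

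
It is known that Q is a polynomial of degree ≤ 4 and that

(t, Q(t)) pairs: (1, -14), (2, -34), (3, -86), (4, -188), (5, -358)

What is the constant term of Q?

-8

Write Q(t) = at^4 + bt³ + ct² + dt + e; the 5 given values yield a linear system in the 5 coefficients.
Solving, the leading coefficient vanishes, and Q(t) = -3t³ + 2t² - 5t - 8.
The constant term is Q(0) = -8.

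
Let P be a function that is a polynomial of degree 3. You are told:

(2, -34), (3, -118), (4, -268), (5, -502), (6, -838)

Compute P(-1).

Write P(t) = at³ + bt² + ct + d; the 5 given values yield a linear system in the 4 coefficients.
Solving, P(t) = -3t³ - 6t² + 3t + 8.
Then P(-1) = 2.

2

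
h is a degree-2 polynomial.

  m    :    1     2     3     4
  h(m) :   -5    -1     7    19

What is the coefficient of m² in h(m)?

2

First differences: 4, 8, 12. Second differences: 4, 4.
Level-2 differences are constant, so h has degree 2.
Fitting a degree-2 polynomial gives h(m) = 2m² - 2m - 5.
The coefficient of m² is 2.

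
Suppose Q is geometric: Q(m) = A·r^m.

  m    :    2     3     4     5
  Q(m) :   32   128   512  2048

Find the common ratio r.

Consecutive ratio: 128/32 = 4, and 512/128 = 4, so r = 4.
Then A·4^2 = 32 gives A = 2, and Q(m) = 2·4^m.

4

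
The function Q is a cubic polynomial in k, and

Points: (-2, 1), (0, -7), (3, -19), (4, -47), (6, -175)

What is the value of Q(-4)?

Write Q(k) = ak³ + bk² + ck + d; the 5 given values yield a linear system in the 4 coefficients.
Solving, Q(k) = -k³ + k² + 2k - 7.
Then Q(-4) = 65.

65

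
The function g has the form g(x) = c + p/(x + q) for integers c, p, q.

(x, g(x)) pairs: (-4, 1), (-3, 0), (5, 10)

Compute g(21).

(g(x) − c)(x + q) = p for each data point; the three points give a linear system in c and q, then p follows.
Solving: c = 5, q = -1, p = 20, so g(x) = 5 + 20/(x − 1).
Then g(21) = 5 + 20/20 = 6.

6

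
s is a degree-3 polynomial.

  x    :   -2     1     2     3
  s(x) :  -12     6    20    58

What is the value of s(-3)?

Write s(x) = ax³ + bx² + cx + d; the 4 given values yield a linear system in the 4 coefficients.
Solving, s(x) = 2x³ + 4.
Then s(-3) = -50.

-50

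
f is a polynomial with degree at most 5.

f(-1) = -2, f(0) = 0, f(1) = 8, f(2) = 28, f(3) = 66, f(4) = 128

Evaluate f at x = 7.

First differences: 2, 8, 20, 38, 62. Second differences: 6, 12, 18, 24. Third differences: 6, 6, 6.
Level-3 differences are constant, so f has degree 3.
Fitting a degree-3 polynomial gives f(x) = x³ + 3x² + 4x.
Then f(7) = 518.

518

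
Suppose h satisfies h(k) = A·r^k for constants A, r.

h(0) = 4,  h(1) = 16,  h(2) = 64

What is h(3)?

Consecutive ratio: 16/4 = 4, and 64/16 = 4, so r = 4.
Then A·4^0 = 4 gives A = 4, and h(k) = 4·4^k.
h(3) = 4·4^3 = 256.

256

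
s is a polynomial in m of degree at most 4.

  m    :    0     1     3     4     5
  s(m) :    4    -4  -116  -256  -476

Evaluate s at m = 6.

-794

Write s(m) = am^4 + bm³ + cm² + dm + e; the 5 given values yield a linear system in the 5 coefficients.
Solving, the leading coefficient vanishes, and s(m) = -3m³ - 4m² - m + 4.
Then s(6) = -794.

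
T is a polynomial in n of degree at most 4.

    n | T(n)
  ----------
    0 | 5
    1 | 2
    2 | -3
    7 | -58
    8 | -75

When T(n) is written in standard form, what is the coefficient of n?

Write T(n) = an^4 + bn³ + cn² + dn + e; the 5 given values yield a linear system in the 5 coefficients.
Solving, the top 2 coefficients vanish, and T(n) = -n² - 2n + 5.
The coefficient of n is -2.

-2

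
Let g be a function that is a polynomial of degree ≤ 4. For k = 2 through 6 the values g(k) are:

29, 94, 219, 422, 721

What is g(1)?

Write g(k) = ak^4 + bk³ + ck² + dk + e; the 5 given values yield a linear system in the 5 coefficients.
Solving, the leading coefficient vanishes, and g(k) = 3k³ + 3k² - 7k + 7.
Then g(1) = 6.

6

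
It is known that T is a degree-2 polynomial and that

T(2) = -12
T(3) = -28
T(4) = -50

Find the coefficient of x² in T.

Write T(x) = ax² + bx + c; the 3 given values yield a linear system in the 3 coefficients.
Solving, T(x) = -3x² - x + 2.
The coefficient of x² is -3.

-3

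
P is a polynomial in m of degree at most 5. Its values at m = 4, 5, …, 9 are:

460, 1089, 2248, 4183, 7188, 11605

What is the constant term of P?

Write P(m) = am^5 + bm^4 + cm³ + dm² + em + p; the 6 given values yield a linear system in the 6 coefficients.
Solving, the leading coefficient vanishes, and P(m) = 2m^4 - 3m³ + 8m² + 2m + 4.
The constant term is P(0) = 4.

4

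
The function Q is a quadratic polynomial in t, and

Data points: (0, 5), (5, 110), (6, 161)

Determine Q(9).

374

Write Q(t) = at² + bt + c; the 3 given values yield a linear system in the 3 coefficients.
Solving, Q(t) = 5t² - 4t + 5.
Then Q(9) = 374.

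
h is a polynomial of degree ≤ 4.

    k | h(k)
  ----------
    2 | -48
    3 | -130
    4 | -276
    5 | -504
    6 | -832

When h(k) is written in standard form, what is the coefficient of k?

0

First differences: -82, -146, -228, -328. Second differences: -64, -82, -100. Third differences: -18, -18.
Level-3 differences are constant, so h has degree 3.
Fitting a degree-3 polynomial gives h(k) = -3k³ - 5k² - 4.
The coefficient of k is 0.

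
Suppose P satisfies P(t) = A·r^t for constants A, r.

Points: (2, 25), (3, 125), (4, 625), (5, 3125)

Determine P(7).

Consecutive ratio: 125/25 = 5, and 625/125 = 5, so r = 5.
Then A·5^2 = 25 gives A = 1, and P(t) = 1·5^t.
P(7) = 1·5^7 = 78125.

78125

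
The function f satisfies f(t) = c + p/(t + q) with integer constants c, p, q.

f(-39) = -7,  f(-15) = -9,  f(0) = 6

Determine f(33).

-5

(f(t) − c)(t + q) = p for each data point; the three points give a linear system in c and q, then p follows.
Solving: c = -6, q = 3, p = 36, so f(t) = -6 + 36/(t + 3).
Then f(33) = -6 + 36/36 = -5.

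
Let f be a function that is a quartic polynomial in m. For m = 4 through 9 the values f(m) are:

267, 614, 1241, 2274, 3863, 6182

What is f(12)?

19619

First differences: 347, 627, 1033, 1589, 2319. Second differences: 280, 406, 556, 730. Third differences: 126, 150, 174. Fourth differences: 24, 24.
Level-4 differences are constant, so f has degree 4.
Fitting a degree-4 polynomial gives f(m) = m^4 - m³ + 4m² + 3m - 1.
Then f(12) = 19619.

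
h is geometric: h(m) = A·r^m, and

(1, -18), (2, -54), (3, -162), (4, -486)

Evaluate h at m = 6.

-4374

Consecutive ratio: -54/(-18) = 3, and -162/(-54) = 3, so r = 3.
Then A·3^1 = -18 gives A = -6, and h(m) = -6·3^m.
h(6) = -6·3^6 = -4374.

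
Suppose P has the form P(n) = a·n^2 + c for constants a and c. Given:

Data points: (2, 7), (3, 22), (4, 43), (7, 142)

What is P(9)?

From P(2) = 7 and P(3) = 22: 4a + c = 7 and 9a + c = 22.
Subtracting: 5a = 15, so a = 3; then c = 7 − 3·4 = -5.
So P(n) = 3n² − 5, and P(9) = 238.

238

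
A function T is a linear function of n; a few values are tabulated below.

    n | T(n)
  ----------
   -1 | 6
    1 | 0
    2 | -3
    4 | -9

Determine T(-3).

Write T(n) = an + b; the 4 given values yield a linear system in the 2 coefficients.
Solving, T(n) = -3n + 3.
Then T(-3) = 12.

12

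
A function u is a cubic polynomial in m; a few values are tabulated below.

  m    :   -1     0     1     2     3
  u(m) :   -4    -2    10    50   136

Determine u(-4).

Write u(m) = am³ + bm² + cm + d; the 5 given values yield a linear system in the 4 coefficients.
Solving, u(m) = 3m³ + 5m² + 4m - 2.
Then u(-4) = -130.

-130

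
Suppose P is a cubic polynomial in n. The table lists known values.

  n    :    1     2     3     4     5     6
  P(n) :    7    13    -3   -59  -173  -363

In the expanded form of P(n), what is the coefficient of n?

Write P(n) = an³ + bn² + cn + d; the 6 given values yield a linear system in the 4 coefficients.
Solving, P(n) = -3n³ + 7n² + 6n - 3.
The coefficient of n is 6.

6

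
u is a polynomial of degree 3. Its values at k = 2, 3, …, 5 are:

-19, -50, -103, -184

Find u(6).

-299

Write u(k) = ak³ + bk² + ck + d; the 4 given values yield a linear system in the 4 coefficients.
Solving, u(k) = -k³ - 2k² - 2k + 1.
Then u(6) = -299.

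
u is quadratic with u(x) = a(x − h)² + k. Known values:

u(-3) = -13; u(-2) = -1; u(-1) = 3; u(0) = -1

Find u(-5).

First differences 12, 4, -4; second difference -8 = 2a, so a = -4.
Expanding, the x-coefficient is −2ah = 8h; matching it to the data gives h = -1, and then k = 3.
So u(x) = -4(x + 1)² + 3.
u(-5) = -4·(-4)² + 3 = -61.

-61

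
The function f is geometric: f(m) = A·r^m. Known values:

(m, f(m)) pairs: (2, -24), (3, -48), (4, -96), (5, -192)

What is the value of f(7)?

-768

Consecutive ratio: -48/(-24) = 2, and -96/(-48) = 2, so r = 2.
Then A·2^2 = -24 gives A = -6, and f(m) = -6·2^m.
f(7) = -6·2^7 = -768.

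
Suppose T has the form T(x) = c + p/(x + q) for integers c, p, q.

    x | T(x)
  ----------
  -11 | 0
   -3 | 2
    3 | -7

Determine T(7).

-3

(T(x) − c)(x + q) = p for each data point; the three points give a linear system in c and q, then p follows.
Solving: c = -1, q = -1, p = -12, so T(x) = -1 − 12/(x − 1).
Then T(7) = -1 − 12/6 = -3.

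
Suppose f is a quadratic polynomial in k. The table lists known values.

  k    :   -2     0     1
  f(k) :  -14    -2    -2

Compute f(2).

Write f(k) = ak² + bk + c; the 3 given values yield a linear system in the 3 coefficients.
Solving, f(k) = -2k² + 2k - 2.
Then f(2) = -6.

-6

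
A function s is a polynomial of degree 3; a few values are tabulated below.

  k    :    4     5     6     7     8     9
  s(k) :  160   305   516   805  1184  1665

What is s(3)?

69

Write s(k) = ak³ + bk² + ck + d; the 6 given values yield a linear system in the 4 coefficients.
Solving, s(k) = 2k³ + 3k² - 4k.
Then s(3) = 69.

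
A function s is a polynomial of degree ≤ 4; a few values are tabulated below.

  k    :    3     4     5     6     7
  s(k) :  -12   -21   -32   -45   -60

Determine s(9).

-96

First differences: -9, -11, -13, -15. Second differences: -2, -2, -2.
Level-2 differences are constant, so s has degree 2.
Fitting a degree-2 polynomial gives s(k) = -k² - 2k + 3.
Then s(9) = -96.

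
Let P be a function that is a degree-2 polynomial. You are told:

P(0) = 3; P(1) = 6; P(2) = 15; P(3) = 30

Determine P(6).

111

First differences: 3, 9, 15. Second differences: 6, 6.
Level-2 differences are constant, so P has degree 2.
Fitting a degree-2 polynomial gives P(n) = 3n² + 3.
Then P(6) = 111.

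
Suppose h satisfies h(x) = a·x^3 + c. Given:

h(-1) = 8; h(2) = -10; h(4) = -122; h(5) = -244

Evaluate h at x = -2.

22

From h(-1) = 8 and h(2) = -10: -1a + c = 8 and 8a + c = -10.
Subtracting: 9a = -18, so a = -2; then c = 8 − (-2)·(-1) = 6.
So h(x) = -2x³ + 6, and h(-2) = 22.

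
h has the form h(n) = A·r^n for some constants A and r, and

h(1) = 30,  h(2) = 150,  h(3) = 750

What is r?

5

Consecutive ratio: 150/30 = 5, and 750/150 = 5, so r = 5.
Then A·5^1 = 30 gives A = 6, and h(n) = 6·5^n.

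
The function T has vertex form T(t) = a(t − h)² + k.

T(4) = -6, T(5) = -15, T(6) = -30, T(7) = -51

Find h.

First differences -9, -15, -21; second difference -6 = 2a, so a = -3.
Expanding, the t-coefficient is −2ah = 6h; matching it to the data gives h = 3, and then k = -3.
So T(t) = -3(t − 3)² − 3.
Hence h = 3.

3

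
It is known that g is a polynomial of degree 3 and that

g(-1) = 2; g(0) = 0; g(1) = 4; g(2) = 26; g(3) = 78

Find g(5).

320

Write g(n) = an³ + bn² + cn + d; the 5 given values yield a linear system in the 4 coefficients.
Solving, g(n) = 2n³ + 3n² - n.
Then g(5) = 320.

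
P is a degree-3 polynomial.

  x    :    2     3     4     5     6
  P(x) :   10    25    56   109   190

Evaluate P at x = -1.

1

First differences: 15, 31, 53, 81. Second differences: 16, 22, 28. Third differences: 6, 6.
Level-3 differences are constant, so P has degree 3.
Fitting a degree-3 polynomial gives P(x) = x³ - x² + x + 4.
Then P(-1) = 1.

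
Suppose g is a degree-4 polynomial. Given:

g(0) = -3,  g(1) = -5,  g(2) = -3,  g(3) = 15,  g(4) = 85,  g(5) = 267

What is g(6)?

645

Write g(k) = ak^4 + bk³ + ck² + dk + e; the 6 given values yield a linear system in the 5 coefficients.
Solving, g(k) = k^4 - 4k³ + 7k² - 6k - 3.
Then g(6) = 645.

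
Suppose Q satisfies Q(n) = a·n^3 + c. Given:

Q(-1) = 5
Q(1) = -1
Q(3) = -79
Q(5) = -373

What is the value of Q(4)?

From Q(-1) = 5 and Q(1) = -1: -1a + c = 5 and 1a + c = -1.
Subtracting: 2a = -6, so a = -3; then c = 5 − (-3)·(-1) = 2.
So Q(n) = -3n³ + 2, and Q(4) = -190.

-190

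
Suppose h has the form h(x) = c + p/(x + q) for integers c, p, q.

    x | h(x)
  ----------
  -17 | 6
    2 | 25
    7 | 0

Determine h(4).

(h(x) − c)(x + q) = p for each data point; the three points give a linear system in c and q, then p follows.
Solving: c = 5, q = -3, p = -20, so h(x) = 5 − 20/(x − 3).
Then h(4) = 5 − 20/1 = -15.

-15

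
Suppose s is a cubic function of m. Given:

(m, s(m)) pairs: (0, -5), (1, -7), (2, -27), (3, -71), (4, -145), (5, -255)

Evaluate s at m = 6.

-407

Write s(m) = am³ + bm² + cm + d; the 6 given values yield a linear system in the 4 coefficients.
Solving, s(m) = -m³ - 6m² + 5m - 5.
Then s(6) = -407.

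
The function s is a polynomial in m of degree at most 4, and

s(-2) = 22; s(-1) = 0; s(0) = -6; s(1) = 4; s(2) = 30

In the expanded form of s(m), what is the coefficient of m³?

Write s(m) = am^4 + bm³ + cm² + dm + e; the 5 given values yield a linear system in the 5 coefficients.
Solving, the top 2 coefficients vanish, and s(m) = 8m² + 2m - 6.
The coefficient of m³ is 0.

0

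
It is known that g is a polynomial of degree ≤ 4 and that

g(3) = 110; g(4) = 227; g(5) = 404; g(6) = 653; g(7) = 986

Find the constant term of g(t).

First differences: 117, 177, 249, 333. Second differences: 60, 72, 84. Third differences: 12, 12.
Level-3 differences are constant, so g has degree 3.
Fitting a degree-3 polynomial gives g(t) = 2t³ + 6t² + t - 1.
The constant term is g(0) = -1.

-1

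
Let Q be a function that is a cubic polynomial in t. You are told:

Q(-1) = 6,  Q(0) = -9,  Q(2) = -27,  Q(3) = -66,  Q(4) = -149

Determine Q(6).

Write Q(t) = at³ + bt² + ct + d; the 5 given values yield a linear system in the 4 coefficients.
Solving, Q(t) = -3t³ + 5t² - 7t - 9.
Then Q(6) = -519.

-519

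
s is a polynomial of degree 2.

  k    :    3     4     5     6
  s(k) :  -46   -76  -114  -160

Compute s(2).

-24

Write s(k) = ak² + bk + c; the 4 given values yield a linear system in the 3 coefficients.
Solving, s(k) = -4k² - 2k - 4.
Then s(2) = -24.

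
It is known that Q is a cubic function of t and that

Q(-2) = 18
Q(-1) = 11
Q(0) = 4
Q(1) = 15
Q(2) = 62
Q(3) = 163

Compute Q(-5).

-141

Write Q(t) = at³ + bt² + ct + d; the 6 given values yield a linear system in the 4 coefficients.
Solving, Q(t) = 3t³ + 9t² - t + 4.
Then Q(-5) = -141.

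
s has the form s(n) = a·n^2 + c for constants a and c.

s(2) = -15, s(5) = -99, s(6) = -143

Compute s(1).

-3

From s(2) = -15 and s(5) = -99: 4a + c = -15 and 25a + c = -99.
Subtracting: 21a = -84, so a = -4; then c = -15 − (-4)·4 = 1.
So s(n) = -4n² + 1, and s(1) = -3.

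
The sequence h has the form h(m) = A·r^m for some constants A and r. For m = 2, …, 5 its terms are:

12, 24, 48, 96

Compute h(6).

Consecutive ratio: 24/12 = 2, and 48/24 = 2, so r = 2.
Then A·2^2 = 12 gives A = 3, and h(m) = 3·2^m.
h(6) = 3·2^6 = 192.

192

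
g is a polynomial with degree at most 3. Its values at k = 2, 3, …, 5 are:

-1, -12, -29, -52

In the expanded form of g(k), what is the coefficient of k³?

0

First differences: -11, -17, -23. Second differences: -6, -6.
Level-2 differences are constant, so g has degree 2.
Fitting a degree-2 polynomial gives g(k) = -3k² + 4k + 3.
The coefficient of k³ is 0.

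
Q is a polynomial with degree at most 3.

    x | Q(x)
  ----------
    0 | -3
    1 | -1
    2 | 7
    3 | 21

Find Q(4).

First differences: 2, 8, 14. Second differences: 6, 6.
Level-2 differences are constant, so Q has degree 2.
Fitting a degree-2 polynomial gives Q(x) = 3x² - x - 3.
Then Q(4) = 41.

41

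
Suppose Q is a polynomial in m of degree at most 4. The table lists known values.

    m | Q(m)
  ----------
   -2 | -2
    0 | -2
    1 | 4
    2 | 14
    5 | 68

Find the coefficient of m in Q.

4

Write Q(m) = am^4 + bm³ + cm² + dm + e; the 5 given values yield a linear system in the 5 coefficients.
Solving, the top 2 coefficients vanish, and Q(m) = 2m² + 4m - 2.
The coefficient of m is 4.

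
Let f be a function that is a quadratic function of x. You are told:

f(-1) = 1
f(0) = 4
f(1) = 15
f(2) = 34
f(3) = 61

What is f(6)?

190

First differences: 3, 11, 19, 27. Second differences: 8, 8, 8.
Level-2 differences are constant, so f has degree 2.
Fitting a degree-2 polynomial gives f(x) = 4x² + 7x + 4.
Then f(6) = 190.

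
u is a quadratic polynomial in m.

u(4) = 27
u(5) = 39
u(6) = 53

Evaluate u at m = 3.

17

Write u(m) = am² + bm + c; the 3 given values yield a linear system in the 3 coefficients.
Solving, u(m) = m² + 3m - 1.
Then u(3) = 17.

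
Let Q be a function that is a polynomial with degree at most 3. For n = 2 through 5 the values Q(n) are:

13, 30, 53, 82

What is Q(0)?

Write Q(n) = an³ + bn² + cn + d; the 4 given values yield a linear system in the 4 coefficients.
Solving, the leading coefficient vanishes, and Q(n) = 3n² + 2n - 3.
The constant term is Q(0) = -3.

-3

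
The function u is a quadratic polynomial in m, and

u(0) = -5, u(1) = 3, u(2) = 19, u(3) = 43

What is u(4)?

75

First differences: 8, 16, 24. Second differences: 8, 8.
Level-2 differences are constant, so u has degree 2.
Extending the table by one column gives the next first difference 32, so u(4) = 43 + 32 = 75.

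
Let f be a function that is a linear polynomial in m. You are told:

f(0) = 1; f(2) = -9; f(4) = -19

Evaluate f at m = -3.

Write f(m) = am + b; the 3 given values yield a linear system in the 2 coefficients.
Solving, f(m) = -5m + 1.
Then f(-3) = 16.

16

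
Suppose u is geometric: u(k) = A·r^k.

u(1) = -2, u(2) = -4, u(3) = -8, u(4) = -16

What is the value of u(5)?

-32

Consecutive ratio: -4/(-2) = 2, and -8/(-4) = 2, so r = 2.
Then A·2^1 = -2 gives A = -1, and u(k) = -1·2^k.
u(5) = -1·2^5 = -32.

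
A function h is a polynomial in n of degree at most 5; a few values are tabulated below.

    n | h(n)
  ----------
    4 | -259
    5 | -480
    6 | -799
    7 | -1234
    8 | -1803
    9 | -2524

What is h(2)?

-39

Write h(n) = an^5 + bn^4 + cn³ + dn² + en + p; the 6 given values yield a linear system in the 6 coefficients.
Solving, the top 2 coefficients vanish, and h(n) = -3n³ - 4n² - 2n + 5.
Then h(2) = -39.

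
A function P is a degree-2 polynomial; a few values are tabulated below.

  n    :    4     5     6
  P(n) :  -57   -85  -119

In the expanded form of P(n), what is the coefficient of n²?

-3

Write P(n) = an² + bn + c; the 3 given values yield a linear system in the 3 coefficients.
Solving, P(n) = -3n² - n - 5.
The coefficient of n² is -3.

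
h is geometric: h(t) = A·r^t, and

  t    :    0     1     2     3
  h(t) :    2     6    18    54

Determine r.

3

Consecutive ratio: 6/2 = 3, and 18/6 = 3, so r = 3.
Then A·3^0 = 2 gives A = 2, and h(t) = 2·3^t.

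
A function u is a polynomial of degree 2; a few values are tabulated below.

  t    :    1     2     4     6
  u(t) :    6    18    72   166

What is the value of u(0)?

4

Write u(t) = at² + bt + c; the 4 given values yield a linear system in the 3 coefficients.
Solving, u(t) = 5t² - 3t + 4.
Then u(0) = 4.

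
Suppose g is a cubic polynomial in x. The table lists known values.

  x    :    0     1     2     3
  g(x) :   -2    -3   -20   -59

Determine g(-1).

Write g(x) = ax³ + bx² + cx + d; the 4 given values yield a linear system in the 4 coefficients.
Solving, g(x) = -x³ - 5x² + 5x - 2.
Then g(-1) = -11.

-11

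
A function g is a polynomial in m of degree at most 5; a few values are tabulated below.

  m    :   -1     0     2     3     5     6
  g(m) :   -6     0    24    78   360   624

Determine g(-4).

Write g(m) = am^5 + bm^4 + cm³ + dm² + em + p; the 6 given values yield a linear system in the 6 coefficients.
Solving, the top 2 coefficients vanish, and g(m) = 3m³ - m² + 2m.
Then g(-4) = -216.

-216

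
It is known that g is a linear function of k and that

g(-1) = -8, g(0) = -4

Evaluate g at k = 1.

0

Write g(k) = ak + b; the 2 given values yield a linear system in the 2 coefficients.
Solving, g(k) = 4k - 4.
Then g(1) = 0.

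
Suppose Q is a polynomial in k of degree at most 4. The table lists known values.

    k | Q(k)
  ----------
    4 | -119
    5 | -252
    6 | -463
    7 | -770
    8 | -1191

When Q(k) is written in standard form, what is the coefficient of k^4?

0

Write Q(k) = ak^4 + bk³ + ck² + dk + e; the 5 given values yield a linear system in the 5 coefficients.
Solving, the leading coefficient vanishes, and Q(k) = -3k³ + 6k² - 4k - 7.
The coefficient of k^4 is 0.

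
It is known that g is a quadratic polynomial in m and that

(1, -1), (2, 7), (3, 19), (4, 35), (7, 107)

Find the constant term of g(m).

Write g(m) = am² + bm + c; the 5 given values yield a linear system in the 3 coefficients.
Solving, g(m) = 2m² + 2m - 5.
The constant term is g(0) = -5.

-5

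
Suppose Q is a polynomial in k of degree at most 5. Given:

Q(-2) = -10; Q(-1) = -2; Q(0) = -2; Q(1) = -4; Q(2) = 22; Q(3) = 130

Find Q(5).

928

First differences: 8, 0, -2, 26, 108. Second differences: -8, -2, 28, 82. Third differences: 6, 30, 54. Fourth differences: 24, 24.
Level-4 differences are constant, so Q has degree 4.
Fitting a degree-4 polynomial gives Q(k) = k^4 + 3k³ - 2k² - 4k - 2.
Then Q(5) = 928.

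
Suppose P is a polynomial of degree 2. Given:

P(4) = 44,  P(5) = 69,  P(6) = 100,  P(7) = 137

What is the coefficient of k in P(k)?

Write P(k) = ak² + bk + c; the 4 given values yield a linear system in the 3 coefficients.
Solving, P(k) = 3k² - 2k + 4.
The coefficient of k is -2.

-2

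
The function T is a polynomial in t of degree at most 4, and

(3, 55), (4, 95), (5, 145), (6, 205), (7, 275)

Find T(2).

25

First differences: 40, 50, 60, 70. Second differences: 10, 10, 10.
Level-2 differences are constant, so T has degree 2.
Fitting a degree-2 polynomial gives T(t) = 5t² + 5t - 5.
Then T(2) = 25.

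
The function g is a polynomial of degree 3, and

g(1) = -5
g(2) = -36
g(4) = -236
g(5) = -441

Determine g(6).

Write g(k) = ak³ + bk² + ck + d; the 4 given values yield a linear system in the 4 coefficients.
Solving, g(k) = -3k³ - 2k² - 4k + 4.
Then g(6) = -740.

-740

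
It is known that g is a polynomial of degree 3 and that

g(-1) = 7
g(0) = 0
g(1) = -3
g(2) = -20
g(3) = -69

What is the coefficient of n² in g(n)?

First differences: -7, -3, -17, -49. Second differences: 4, -14, -32. Third differences: -18, -18.
Level-3 differences are constant, so g has degree 3.
Fitting a degree-3 polynomial gives g(n) = -3n³ + 2n² - 2n.
The coefficient of n² is 2.

2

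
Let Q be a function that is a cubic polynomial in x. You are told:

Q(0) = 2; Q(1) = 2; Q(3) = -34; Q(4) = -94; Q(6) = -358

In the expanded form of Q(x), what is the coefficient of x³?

-2

Write Q(x) = ax³ + bx² + cx + d; the 5 given values yield a linear system in the 4 coefficients.
Solving, Q(x) = -2x³ + 2x² + 2.
The coefficient of x³ is -2.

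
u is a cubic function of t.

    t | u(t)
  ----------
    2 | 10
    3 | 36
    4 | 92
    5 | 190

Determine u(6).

Write u(t) = at³ + bt² + ct + d; the 4 given values yield a linear system in the 4 coefficients.
Solving, u(t) = 2t³ - 3t² + 3t.
Then u(6) = 342.

342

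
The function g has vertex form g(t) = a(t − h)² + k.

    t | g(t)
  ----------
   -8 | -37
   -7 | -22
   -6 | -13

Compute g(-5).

-10

First differences 15, 9; second difference -6 = 2a, so a = -3.
Expanding, the t-coefficient is −2ah = 6h; matching it to the data gives h = -5, and then k = -10.
So g(t) = -3(t + 5)² − 10.
g(-5) = -3·0² − 10 = -10.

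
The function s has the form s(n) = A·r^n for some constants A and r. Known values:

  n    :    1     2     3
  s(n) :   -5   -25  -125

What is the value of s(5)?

Consecutive ratio: -25/(-5) = 5, and -125/(-25) = 5, so r = 5.
Then A·5^1 = -5 gives A = -1, and s(n) = -1·5^n.
s(5) = -1·5^5 = -3125.

-3125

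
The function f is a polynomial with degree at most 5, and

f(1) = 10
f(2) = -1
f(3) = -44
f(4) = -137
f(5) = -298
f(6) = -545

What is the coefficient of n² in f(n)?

2

First differences: -11, -43, -93, -161, -247. Second differences: -32, -50, -68, -86. Third differences: -18, -18, -18.
Level-3 differences are constant, so f has degree 3.
Fitting a degree-3 polynomial gives f(n) = -3n³ + 2n² + 4n + 7.
The coefficient of n² is 2.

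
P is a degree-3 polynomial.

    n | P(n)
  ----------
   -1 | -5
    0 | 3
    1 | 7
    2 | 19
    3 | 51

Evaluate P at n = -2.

-29

Write P(n) = an³ + bn² + cn + d; the 5 given values yield a linear system in the 4 coefficients.
Solving, P(n) = 2n³ - 2n² + 4n + 3.
Then P(-2) = -29.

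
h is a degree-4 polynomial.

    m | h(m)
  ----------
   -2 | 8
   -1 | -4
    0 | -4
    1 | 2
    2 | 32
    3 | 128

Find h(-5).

536

Write h(m) = am^4 + bm³ + cm² + dm + e; the 6 given values yield a linear system in the 5 coefficients.
Solving, h(m) = m^4 + m³ + 2m² + 2m - 4.
Then h(-5) = 536.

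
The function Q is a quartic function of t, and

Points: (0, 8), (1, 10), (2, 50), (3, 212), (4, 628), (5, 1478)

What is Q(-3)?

Write Q(t) = at^4 + bt³ + ct² + dt + e; the 6 given values yield a linear system in the 5 coefficients.
Solving, Q(t) = 2t^4 + 2t³ - t² - t + 8.
Then Q(-3) = 110.

110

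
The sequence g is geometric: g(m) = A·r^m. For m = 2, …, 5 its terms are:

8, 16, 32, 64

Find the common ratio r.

2

Consecutive ratio: 16/8 = 2, and 32/16 = 2, so r = 2.
Then A·2^2 = 8 gives A = 2, and g(m) = 2·2^m.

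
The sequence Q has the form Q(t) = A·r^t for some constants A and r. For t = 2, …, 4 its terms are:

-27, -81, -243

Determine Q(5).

Consecutive ratio: -81/(-27) = 3, and -243/(-81) = 3, so r = 3.
Then A·3^2 = -27 gives A = -3, and Q(t) = -3·3^t.
Q(5) = -3·3^5 = -729.

-729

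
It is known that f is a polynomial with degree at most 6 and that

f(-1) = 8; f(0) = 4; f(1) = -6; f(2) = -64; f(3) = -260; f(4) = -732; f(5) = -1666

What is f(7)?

-5904

First differences: -4, -10, -58, -196, -472, -934. Second differences: -6, -48, -138, -276, -462. Third differences: -42, -90, -138, -186. Fourth differences: -48, -48, -48.
Level-4 differences are constant, so f has degree 4.
Fitting a degree-4 polynomial gives f(k) = -2k^4 - 3k³ - k² - 4k + 4.
Then f(7) = -5904.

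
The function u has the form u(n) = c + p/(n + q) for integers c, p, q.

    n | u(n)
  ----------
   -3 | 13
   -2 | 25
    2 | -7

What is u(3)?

(u(n) − c)(n + q) = p for each data point; the three points give a linear system in c and q, then p follows.
Solving: c = 1, q = 1, p = -24, so u(n) = 1 − 24/(n + 1).
Then u(3) = 1 − 24/4 = -5.

-5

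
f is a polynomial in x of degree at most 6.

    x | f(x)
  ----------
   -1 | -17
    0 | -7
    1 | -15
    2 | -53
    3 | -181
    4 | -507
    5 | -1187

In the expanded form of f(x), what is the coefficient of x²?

-7

First differences: 10, -8, -38, -128, -326, -680. Second differences: -18, -30, -90, -198, -354. Third differences: -12, -60, -108, -156. Fourth differences: -48, -48, -48.
Level-4 differences are constant, so f has degree 4.
Fitting a degree-4 polynomial gives f(x) = -2x^4 + 2x³ - 7x² - x - 7.
The coefficient of x² is -7.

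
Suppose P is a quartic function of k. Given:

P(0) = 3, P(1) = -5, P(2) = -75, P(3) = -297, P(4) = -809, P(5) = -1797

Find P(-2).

Write P(k) = ak^4 + bk³ + ck² + dk + e; the 6 given values yield a linear system in the 5 coefficients.
Solving, P(k) = -2k^4 - 3k³ - 8k² + 5k + 3.
Then P(-2) = -47.

-47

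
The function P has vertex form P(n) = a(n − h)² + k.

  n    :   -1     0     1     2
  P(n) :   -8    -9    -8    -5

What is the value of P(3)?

First differences -1, 1, 3; second difference 2 = 2a, so a = 1.
Expanding, the n-coefficient is −2ah = -2h; matching it to the data gives h = 0, and then k = -9.
So P(n) = 1(n + 0)² − 9.
P(3) = 1·3² − 9 = 0.

0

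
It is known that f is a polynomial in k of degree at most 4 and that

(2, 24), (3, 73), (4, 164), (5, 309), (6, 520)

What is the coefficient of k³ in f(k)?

First differences: 49, 91, 145, 211. Second differences: 42, 54, 66. Third differences: 12, 12.
Level-3 differences are constant, so f has degree 3.
Fitting a degree-3 polynomial gives f(k) = 2k³ + 3k² - 4k + 4.
The coefficient of k³ is 2.

2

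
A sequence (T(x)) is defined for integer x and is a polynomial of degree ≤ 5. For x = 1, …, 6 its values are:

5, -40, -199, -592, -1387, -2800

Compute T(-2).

-64

Write T(x) = ax^5 + bx^4 + cx³ + dx² + ex + p; the 6 given values yield a linear system in the 6 coefficients.
Solving, the leading coefficient vanishes, and T(x) = -2x^4 - 7x² + 6x + 8.
Then T(-2) = -64.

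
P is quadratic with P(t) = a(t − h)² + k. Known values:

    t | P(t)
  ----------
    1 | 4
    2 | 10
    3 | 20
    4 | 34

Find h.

First differences 6, 10, 14; second difference 4 = 2a, so a = 2.
Expanding, the t-coefficient is −2ah = -4h; matching it to the data gives h = 0, and then k = 2.
So P(t) = 2(t + 0)² + 2.
Hence h = 0.

0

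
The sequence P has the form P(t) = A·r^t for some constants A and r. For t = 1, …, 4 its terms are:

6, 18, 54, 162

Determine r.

Consecutive ratio: 18/6 = 3, and 54/18 = 3, so r = 3.
Then A·3^1 = 6 gives A = 2, and P(t) = 2·3^t.

3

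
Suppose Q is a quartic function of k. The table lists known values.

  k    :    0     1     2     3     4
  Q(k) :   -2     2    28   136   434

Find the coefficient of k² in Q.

3

Write Q(k) = ak^4 + bk³ + ck² + dk + e; the 5 given values yield a linear system in the 5 coefficients.
Solving, Q(k) = 2k^4 - 2k³ + 3k² + k - 2.
The coefficient of k² is 3.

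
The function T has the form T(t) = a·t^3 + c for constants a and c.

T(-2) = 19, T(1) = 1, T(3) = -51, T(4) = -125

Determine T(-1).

5

From T(-2) = 19 and T(1) = 1: -8a + c = 19 and 1a + c = 1.
Subtracting: 9a = -18, so a = -2; then c = 19 − (-2)·(-8) = 3.
So T(t) = -2t³ + 3, and T(-1) = 5.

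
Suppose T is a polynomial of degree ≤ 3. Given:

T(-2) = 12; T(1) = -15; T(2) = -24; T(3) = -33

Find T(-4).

Write T(x) = ax³ + bx² + cx + d; the 4 given values yield a linear system in the 4 coefficients.
Solving, the top 2 coefficients vanish, and T(x) = -9x - 6.
Then T(-4) = 30.

30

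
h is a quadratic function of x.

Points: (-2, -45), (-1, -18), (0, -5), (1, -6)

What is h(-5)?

-210

First differences: 27, 13, -1. Second differences: -14, -14.
Level-2 differences are constant, so h has degree 2.
Fitting a degree-2 polynomial gives h(x) = -7x² + 6x - 5.
Then h(-5) = -210.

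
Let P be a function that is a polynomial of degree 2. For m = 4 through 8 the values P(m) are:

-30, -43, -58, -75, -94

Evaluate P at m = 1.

First differences: -13, -15, -17, -19. Second differences: -2, -2, -2.
Level-2 differences are constant, so P has degree 2.
Fitting a degree-2 polynomial gives P(m) = -m² - 4m + 2.
Then P(1) = -3.

-3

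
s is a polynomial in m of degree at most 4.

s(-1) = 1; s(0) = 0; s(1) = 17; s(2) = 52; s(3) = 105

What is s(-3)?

57

First differences: -1, 17, 35, 53. Second differences: 18, 18, 18.
Level-2 differences are constant, so s has degree 2.
Fitting a degree-2 polynomial gives s(m) = 9m² + 8m.
Then s(-3) = 57.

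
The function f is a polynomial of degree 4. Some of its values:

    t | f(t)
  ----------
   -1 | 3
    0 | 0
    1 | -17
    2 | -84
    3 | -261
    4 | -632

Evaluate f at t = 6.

Write f(t) = at^4 + bt³ + ct² + dt + e; the 6 given values yield a linear system in the 5 coefficients.
Solving, f(t) = -t^4 - 4t³ - 6t² - 6t.
Then f(6) = -2412.

-2412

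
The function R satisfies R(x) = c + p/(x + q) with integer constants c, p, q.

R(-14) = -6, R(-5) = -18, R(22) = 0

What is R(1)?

(R(x) − c)(x + q) = p for each data point; the three points give a linear system in c and q, then p follows.
Solving: c = -2, q = 2, p = 48, so R(x) = -2 + 48/(x + 2).
Then R(1) = -2 + 48/3 = 14.

14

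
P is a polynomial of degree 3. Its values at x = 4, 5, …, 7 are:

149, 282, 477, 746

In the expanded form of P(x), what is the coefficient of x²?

1

Write P(x) = ax³ + bx² + cx + d; the 4 given values yield a linear system in the 4 coefficients.
Solving, P(x) = 2x³ + x² + 2x - 3.
The coefficient of x² is 1.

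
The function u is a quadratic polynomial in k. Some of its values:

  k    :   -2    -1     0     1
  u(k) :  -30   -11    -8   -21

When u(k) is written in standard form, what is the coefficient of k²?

Write u(k) = ak² + bk + c; the 4 given values yield a linear system in the 3 coefficients.
Solving, u(k) = -8k² - 5k - 8.
The coefficient of k² is -8.

-8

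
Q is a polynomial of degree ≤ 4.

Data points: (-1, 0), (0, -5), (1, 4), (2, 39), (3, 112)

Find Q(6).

First differences: -5, 9, 35, 73. Second differences: 14, 26, 38. Third differences: 12, 12.
Level-3 differences are constant, so Q has degree 3.
Fitting a degree-3 polynomial gives Q(n) = 2n³ + 7n² - 5.
Then Q(6) = 679.

679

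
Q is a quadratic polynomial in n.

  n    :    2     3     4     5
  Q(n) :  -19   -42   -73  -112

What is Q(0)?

Write Q(n) = an² + bn + c; the 4 given values yield a linear system in the 3 coefficients.
Solving, Q(n) = -4n² - 3n + 3.
Then Q(0) = 3.

3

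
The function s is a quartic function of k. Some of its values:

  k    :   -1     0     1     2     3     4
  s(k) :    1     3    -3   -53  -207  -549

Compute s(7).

-3903

First differences: 2, -6, -50, -154, -342. Second differences: -8, -44, -104, -188. Third differences: -36, -60, -84. Fourth differences: -24, -24.
Level-4 differences are constant, so s has degree 4.
Fitting a degree-4 polynomial gives s(k) = -k^4 - 4k³ - 3k² + 2k + 3.
Then s(7) = -3903.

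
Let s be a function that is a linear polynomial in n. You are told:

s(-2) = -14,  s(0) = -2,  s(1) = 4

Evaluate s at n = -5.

Write s(n) = an + b; the 3 given values yield a linear system in the 2 coefficients.
Solving, s(n) = 6n - 2.
Then s(-5) = -32.

-32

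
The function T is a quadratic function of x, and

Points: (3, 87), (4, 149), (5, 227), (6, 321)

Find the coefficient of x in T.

6

Write T(x) = ax² + bx + c; the 4 given values yield a linear system in the 3 coefficients.
Solving, T(x) = 8x² + 6x - 3.
The coefficient of x is 6.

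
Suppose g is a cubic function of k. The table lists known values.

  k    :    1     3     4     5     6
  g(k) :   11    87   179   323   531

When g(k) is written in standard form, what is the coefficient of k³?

2

Write g(k) = ak³ + bk² + ck + d; the 5 given values yield a linear system in the 4 coefficients.
Solving, g(k) = 2k³ + 2k² + 4k + 3.
The coefficient of k³ is 2.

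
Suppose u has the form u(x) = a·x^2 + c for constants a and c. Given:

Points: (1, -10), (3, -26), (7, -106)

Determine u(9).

-170

From u(1) = -10 and u(3) = -26: 1a + c = -10 and 9a + c = -26.
Subtracting: 8a = -16, so a = -2; then c = -10 − (-2)·1 = -8.
So u(x) = -2x² − 8, and u(9) = -170.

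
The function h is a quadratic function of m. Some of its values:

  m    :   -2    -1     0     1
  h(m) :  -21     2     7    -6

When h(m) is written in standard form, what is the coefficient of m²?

-9

Write h(m) = am² + bm + c; the 4 given values yield a linear system in the 3 coefficients.
Solving, h(m) = -9m² - 4m + 7.
The coefficient of m² is -9.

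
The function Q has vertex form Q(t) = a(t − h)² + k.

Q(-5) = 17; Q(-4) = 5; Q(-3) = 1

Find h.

First differences -12, -4; second difference 8 = 2a, so a = 4.
Expanding, the t-coefficient is −2ah = -8h; matching it to the data gives h = -3, and then k = 1.
So Q(t) = 4(t + 3)² + 1.
Hence h = -3.

-3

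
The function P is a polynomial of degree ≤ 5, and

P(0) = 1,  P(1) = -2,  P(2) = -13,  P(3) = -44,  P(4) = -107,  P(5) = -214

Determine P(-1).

Write P(n) = an^5 + bn^4 + cn³ + dn² + en + p; the 6 given values yield a linear system in the 6 coefficients.
Solving, the top 2 coefficients vanish, and P(n) = -2n³ + 2n² - 3n + 1.
Then P(-1) = 8.

8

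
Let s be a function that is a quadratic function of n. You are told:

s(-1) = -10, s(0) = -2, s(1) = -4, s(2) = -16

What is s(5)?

First differences: 8, -2, -12. Second differences: -10, -10.
Level-2 differences are constant, so s has degree 2.
Fitting a degree-2 polynomial gives s(n) = -5n² + 3n - 2.
Then s(5) = -112.

-112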